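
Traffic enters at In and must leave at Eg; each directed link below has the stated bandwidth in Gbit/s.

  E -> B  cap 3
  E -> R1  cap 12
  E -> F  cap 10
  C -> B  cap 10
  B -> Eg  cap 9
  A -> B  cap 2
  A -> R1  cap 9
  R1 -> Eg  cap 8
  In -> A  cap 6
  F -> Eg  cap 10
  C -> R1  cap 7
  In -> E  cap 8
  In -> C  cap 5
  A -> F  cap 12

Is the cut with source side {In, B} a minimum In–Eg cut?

No — its capacity is 28, but the minimum cut has capacity 19.

Given cut capacity: 8 + 6 + 5 + 9 = 28.
Augment In→E→R1→Eg: bottleneck 8, flow now 8.
Augment In→A→F→Eg: bottleneck 6, flow now 14.
Augment In→C→B→Eg: bottleneck 5, flow now 19.
No augmenting path remains; maximum flow = 19.
In the residual graph, reachable from In: {In}.
Min-cut edges: In→E (8), In→A (6), In→C (5); capacity 8 + 6 + 5 = 19.
Cut capacity 28 exceeds the max flow 19, so it is not minimum.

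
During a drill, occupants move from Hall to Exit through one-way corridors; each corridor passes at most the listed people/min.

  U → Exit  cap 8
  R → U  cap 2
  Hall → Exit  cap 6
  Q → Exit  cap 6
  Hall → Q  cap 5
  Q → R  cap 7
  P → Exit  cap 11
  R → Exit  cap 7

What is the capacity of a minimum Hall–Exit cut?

Augment Hall→Exit: bottleneck 6, flow now 6.
Augment Hall→Q→Exit: bottleneck 5, flow now 11.
No augmenting path remains; maximum flow = 11.
By max-flow min-cut, the minimum cut capacity equals the max flow.
In the residual graph, reachable from Hall: {Hall}.
Min-cut edges: Hall→Q (5), Hall→Exit (6); capacity 5 + 6 = 11.

11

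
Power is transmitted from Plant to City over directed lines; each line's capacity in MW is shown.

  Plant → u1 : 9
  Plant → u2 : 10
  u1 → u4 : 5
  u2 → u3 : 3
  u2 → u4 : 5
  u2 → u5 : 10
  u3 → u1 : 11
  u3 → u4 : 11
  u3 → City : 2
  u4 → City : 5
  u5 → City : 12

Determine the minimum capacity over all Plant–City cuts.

Augment Plant→u1→u4→City: bottleneck 5, flow now 5.
Augment Plant→u2→u3→City: bottleneck 2, flow now 7.
Augment Plant→u2→u5→City: bottleneck 8, flow now 15.
No augmenting path remains; maximum flow = 15.
By max-flow min-cut, the minimum cut capacity equals the max flow.
In the residual graph, reachable from Plant: {Plant, u1}.
Min-cut edges: Plant→u2 (10), u1→u4 (5); capacity 10 + 5 = 15.

15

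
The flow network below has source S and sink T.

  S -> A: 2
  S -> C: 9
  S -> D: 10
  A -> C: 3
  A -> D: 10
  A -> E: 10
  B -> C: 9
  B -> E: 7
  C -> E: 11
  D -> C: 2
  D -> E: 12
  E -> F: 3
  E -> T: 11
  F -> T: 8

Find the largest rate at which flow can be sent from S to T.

Augment S→A→E→T: bottleneck 2, flow now 2.
Augment S→C→E→T: bottleneck 9, flow now 11.
Augment S→D→E→F→T: bottleneck 3, flow now 14.
No augmenting path remains; maximum flow = 14.
In the residual graph, reachable from S: {S, A, C, D, E}.
Min-cut edges: E→F (3), E→T (11); capacity 3 + 11 = 14.
This cut is saturated, so no flow can exceed 14.

14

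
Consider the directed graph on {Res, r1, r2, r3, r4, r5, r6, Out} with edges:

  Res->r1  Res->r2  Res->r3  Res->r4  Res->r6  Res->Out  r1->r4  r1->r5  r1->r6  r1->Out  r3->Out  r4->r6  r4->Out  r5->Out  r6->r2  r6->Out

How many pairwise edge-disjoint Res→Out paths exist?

5

Assign every edge capacity 1; by Menger, the answer equals the max flow.
Path Res→Out (+1); total 1.
Path Res→r1→Out (+1); total 2.
Path Res→r3→Out (+1); total 3.
Path Res→r4→Out (+1); total 4.
Path Res→r6→Out (+1); total 5.
No residual Res→Out path; max flow = 5.
Certifying cut of size 5: {Res→Out, Res→r1, Res→r3, Res→r4, Res→r6}.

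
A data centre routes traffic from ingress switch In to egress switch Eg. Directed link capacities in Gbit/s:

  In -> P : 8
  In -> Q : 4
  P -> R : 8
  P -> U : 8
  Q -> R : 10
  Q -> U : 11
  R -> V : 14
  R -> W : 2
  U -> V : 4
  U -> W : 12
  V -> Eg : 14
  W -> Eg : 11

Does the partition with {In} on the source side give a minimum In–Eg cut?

Given cut capacity: 8 + 4 = 12.
Augment In→P→R→V→Eg: bottleneck 8, flow now 8.
Augment In→Q→R→V→Eg: bottleneck 4, flow now 12.
No augmenting path remains; maximum flow = 12.
Cut capacity 12 equals the max flow, so it is a minimum cut.

Yes — it is a minimum cut (capacity 12).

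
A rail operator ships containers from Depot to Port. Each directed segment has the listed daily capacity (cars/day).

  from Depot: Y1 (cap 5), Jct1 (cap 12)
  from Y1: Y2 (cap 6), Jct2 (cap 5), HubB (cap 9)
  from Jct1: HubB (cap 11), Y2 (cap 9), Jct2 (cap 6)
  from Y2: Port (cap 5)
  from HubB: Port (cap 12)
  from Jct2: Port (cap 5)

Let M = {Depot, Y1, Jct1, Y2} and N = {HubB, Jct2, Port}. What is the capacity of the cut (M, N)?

36

Edges leaving {Depot, Y1, Jct1, Y2}: Y1→HubB (9), Y1→Jct2 (5), Jct1→HubB (11), Jct1→Jct2 (6), Y2→Port (5).
Cut capacity = 9 + 5 + 11 + 6 + 5 = 36.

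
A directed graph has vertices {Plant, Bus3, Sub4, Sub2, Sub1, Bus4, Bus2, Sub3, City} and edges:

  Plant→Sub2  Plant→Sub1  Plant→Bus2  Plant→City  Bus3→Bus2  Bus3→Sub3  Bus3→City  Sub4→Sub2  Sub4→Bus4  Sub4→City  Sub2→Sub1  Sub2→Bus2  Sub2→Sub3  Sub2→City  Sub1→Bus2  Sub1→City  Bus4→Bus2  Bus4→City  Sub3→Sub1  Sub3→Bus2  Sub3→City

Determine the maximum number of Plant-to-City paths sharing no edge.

Assign every edge capacity 1; by Menger, the answer equals the max flow.
Path Plant→City (+1); total 1.
Path Plant→Sub2→City (+1); total 2.
Path Plant→Sub1→City (+1); total 3.
No residual Plant→City path; max flow = 3.
Certifying cut of size 3: {Plant→City, Plant→Sub1, Plant→Sub2}.

3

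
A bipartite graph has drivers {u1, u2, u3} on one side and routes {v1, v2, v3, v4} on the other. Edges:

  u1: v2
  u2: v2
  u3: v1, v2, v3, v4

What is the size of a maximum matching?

2

Unit-capacity flow: source→left, listed edges, right→sink; max matching = max flow.
Augmenting path u1→v2 (+1); matched 1.
Augmenting path u3→v1 (+1); matched 2.
No augmenting path remains; maximum matching = 2.
König certificate: {u3, v2} is a vertex cover of size 2 (every listed pair touches it), so no matching can be larger.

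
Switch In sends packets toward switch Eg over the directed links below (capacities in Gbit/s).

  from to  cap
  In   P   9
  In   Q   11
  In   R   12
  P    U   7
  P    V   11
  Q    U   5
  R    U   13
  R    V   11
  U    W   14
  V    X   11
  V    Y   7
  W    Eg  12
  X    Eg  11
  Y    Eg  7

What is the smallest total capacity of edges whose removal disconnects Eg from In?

26

Augment In→P→U→W→Eg: bottleneck 7, flow now 7.
Augment In→P→V→X→Eg: bottleneck 2, flow now 9.
Augment In→Q→U→W→Eg: bottleneck 5, flow now 14.
Augment In→R→V→X→Eg: bottleneck 9, flow now 23.
Augment In→R→V→Y→Eg: bottleneck 2, flow now 25.
Augment In→R→U→P→V→Y→Eg: bottleneck 1, flow now 26. (uses reverse residual edge)
No augmenting path remains; maximum flow = 26.
By max-flow min-cut, the minimum cut capacity equals the max flow.
In the residual graph, reachable from In: {In, Q}.
Min-cut edges: In→P (9), In→R (12), Q→U (5); capacity 9 + 12 + 5 = 26.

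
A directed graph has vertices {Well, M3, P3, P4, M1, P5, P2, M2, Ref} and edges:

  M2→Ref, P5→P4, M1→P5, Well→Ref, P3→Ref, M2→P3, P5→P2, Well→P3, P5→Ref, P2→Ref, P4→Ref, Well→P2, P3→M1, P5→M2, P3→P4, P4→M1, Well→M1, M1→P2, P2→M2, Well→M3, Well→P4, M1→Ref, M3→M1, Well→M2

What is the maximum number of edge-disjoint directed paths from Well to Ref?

Assign every edge capacity 1; by Menger, the answer equals the max flow.
Path Well→Ref (+1); total 1.
Path Well→P3→Ref (+1); total 2.
Path Well→P4→Ref (+1); total 3.
Path Well→M1→Ref (+1); total 4.
Path Well→P2→Ref (+1); total 5.
Path Well→M2→Ref (+1); total 6.
Path Well→M3→M1→P5→Ref (+1); total 7.
No residual Well→Ref path; max flow = 7.
Certifying cut of size 7: {Well→M1, Well→M2, Well→M3, Well→P2, Well→P3, Well→P4, Well→Ref}.

7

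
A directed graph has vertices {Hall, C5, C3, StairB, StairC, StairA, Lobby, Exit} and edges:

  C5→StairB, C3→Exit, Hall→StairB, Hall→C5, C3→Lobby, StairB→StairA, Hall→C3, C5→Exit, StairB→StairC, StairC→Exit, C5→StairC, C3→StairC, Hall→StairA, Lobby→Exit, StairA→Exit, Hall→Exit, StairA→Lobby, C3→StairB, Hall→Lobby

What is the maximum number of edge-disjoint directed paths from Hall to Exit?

Assign every edge capacity 1; by Menger, the answer equals the max flow.
Path Hall→Exit (+1); total 1.
Path Hall→C5→Exit (+1); total 2.
Path Hall→C3→Exit (+1); total 3.
Path Hall→StairA→Exit (+1); total 4.
Path Hall→Lobby→Exit (+1); total 5.
Path Hall→StairB→StairC→Exit (+1); total 6.
No residual Hall→Exit path; max flow = 6.
Certifying cut of size 6: {Hall→C3, Hall→C5, Hall→Exit, Hall→Lobby, Hall→StairA, Hall→StairB}.

6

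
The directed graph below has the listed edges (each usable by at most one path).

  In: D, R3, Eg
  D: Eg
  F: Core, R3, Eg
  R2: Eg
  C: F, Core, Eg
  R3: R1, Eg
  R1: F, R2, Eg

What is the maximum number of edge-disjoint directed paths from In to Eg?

Assign every edge capacity 1; by Menger, the answer equals the max flow.
Path In→Eg (+1); total 1.
Path In→D→Eg (+1); total 2.
Path In→R3→Eg (+1); total 3.
No residual In→Eg path; max flow = 3.
Certifying cut of size 3: {In→D, In→Eg, In→R3}.

3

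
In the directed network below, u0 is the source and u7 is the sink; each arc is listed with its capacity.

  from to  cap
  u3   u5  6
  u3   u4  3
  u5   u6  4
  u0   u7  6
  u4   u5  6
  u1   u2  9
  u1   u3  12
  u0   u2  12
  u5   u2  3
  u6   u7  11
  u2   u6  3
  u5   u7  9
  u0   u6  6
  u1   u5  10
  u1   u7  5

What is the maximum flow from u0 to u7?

15

Augment u0→u7: bottleneck 6, flow now 6.
Augment u0→u6→u7: bottleneck 6, flow now 12.
Augment u0→u2→u6→u7: bottleneck 3, flow now 15.
No augmenting path remains; maximum flow = 15.
In the residual graph, reachable from u0: {u0, u2}.
Min-cut edges: u0→u6 (6), u0→u7 (6), u2→u6 (3); capacity 6 + 6 + 3 = 15.
This cut is saturated, so no flow can exceed 15.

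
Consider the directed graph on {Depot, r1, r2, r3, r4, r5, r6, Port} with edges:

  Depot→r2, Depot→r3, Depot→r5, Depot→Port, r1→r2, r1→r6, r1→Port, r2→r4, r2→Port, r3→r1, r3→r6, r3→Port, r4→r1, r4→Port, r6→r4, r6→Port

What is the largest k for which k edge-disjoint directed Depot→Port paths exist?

Assign every edge capacity 1; by Menger, the answer equals the max flow.
Path Depot→Port (+1); total 1.
Path Depot→r2→Port (+1); total 2.
Path Depot→r3→Port (+1); total 3.
No residual Depot→Port path; max flow = 3.
Certifying cut of size 3: {Depot→Port, Depot→r2, Depot→r3}.

3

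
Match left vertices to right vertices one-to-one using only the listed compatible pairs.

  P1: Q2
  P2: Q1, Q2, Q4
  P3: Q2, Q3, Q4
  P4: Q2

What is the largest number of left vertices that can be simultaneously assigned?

3

Unit-capacity flow: source→left, listed edges, right→sink; max matching = max flow.
Augmenting path P1→Q2 (+1); matched 1.
Augmenting path P2→Q1 (+1); matched 2.
Augmenting path P3→Q3 (+1); matched 3.
No augmenting path remains; maximum matching = 3.
König certificate: {P2, P3, Q2} is a vertex cover of size 3 (every listed pair touches it), so no matching can be larger.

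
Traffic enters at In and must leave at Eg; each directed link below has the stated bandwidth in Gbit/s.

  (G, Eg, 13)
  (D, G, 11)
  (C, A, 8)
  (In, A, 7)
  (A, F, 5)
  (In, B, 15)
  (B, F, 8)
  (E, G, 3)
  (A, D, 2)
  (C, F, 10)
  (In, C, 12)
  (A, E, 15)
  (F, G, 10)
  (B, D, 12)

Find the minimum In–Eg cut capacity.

13

Augment In→A→D→G→Eg: bottleneck 2, flow now 2.
Augment In→A→E→G→Eg: bottleneck 3, flow now 5.
Augment In→A→F→G→Eg: bottleneck 2, flow now 7.
Augment In→B→D→G→Eg: bottleneck 6, flow now 13.
No augmenting path remains; maximum flow = 13.
By max-flow min-cut, the minimum cut capacity equals the max flow.
In the residual graph, reachable from In: {In, A, B, C, D, E, F, G}.
Min-cut edges: G→Eg (13); capacity 13 = 13.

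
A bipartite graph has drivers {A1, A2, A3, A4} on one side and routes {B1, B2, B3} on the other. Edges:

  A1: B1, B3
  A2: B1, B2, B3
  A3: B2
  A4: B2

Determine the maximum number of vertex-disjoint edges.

Unit-capacity flow: source→left, listed edges, right→sink; max matching = max flow.
Augmenting path A1→B1 (+1); matched 1.
Augmenting path A2→B2 (+1); matched 2.
Augmenting path A3→B2→A2→B3 (+1); matched 3.
No augmenting path remains; maximum matching = 3.
König certificate: {A1, A2, B2} is a vertex cover of size 3 (every listed pair touches it), so no matching can be larger.

3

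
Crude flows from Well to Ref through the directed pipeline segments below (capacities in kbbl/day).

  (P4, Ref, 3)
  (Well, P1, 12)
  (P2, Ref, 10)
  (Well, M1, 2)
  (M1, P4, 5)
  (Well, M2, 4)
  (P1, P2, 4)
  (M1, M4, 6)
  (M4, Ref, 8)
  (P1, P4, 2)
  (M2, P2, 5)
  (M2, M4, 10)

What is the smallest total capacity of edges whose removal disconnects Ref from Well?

12

Augment Well→M2→P2→Ref: bottleneck 4, flow now 4.
Augment Well→M1→P4→Ref: bottleneck 2, flow now 6.
Augment Well→P1→P4→Ref: bottleneck 1, flow now 7.
Augment Well→P1→P2→Ref: bottleneck 4, flow now 11.
Augment Well→P1→P4→M1→M4→Ref: bottleneck 1, flow now 12. (uses reverse residual edge)
No augmenting path remains; maximum flow = 12.
By max-flow min-cut, the minimum cut capacity equals the max flow.
In the residual graph, reachable from Well: {Well, P1}.
Min-cut edges: Well→M2 (4), Well→M1 (2), P1→P4 (2), P1→P2 (4); capacity 4 + 2 + 2 + 4 = 12.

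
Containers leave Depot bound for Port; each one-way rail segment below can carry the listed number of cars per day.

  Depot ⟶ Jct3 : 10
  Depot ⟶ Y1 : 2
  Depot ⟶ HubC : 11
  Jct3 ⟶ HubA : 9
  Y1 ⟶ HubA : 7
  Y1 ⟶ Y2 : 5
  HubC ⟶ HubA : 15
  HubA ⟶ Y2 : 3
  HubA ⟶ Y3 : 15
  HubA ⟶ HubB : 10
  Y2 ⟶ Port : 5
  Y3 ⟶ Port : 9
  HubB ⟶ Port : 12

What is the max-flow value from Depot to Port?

Augment Depot→Y1→Y2→Port: bottleneck 2, flow now 2.
Augment Depot→Jct3→HubA→Y2→Port: bottleneck 3, flow now 5.
Augment Depot→Jct3→HubA→Y3→Port: bottleneck 6, flow now 11.
Augment Depot→HubC→HubA→Y3→Port: bottleneck 3, flow now 14.
Augment Depot→HubC→HubA→HubB→Port: bottleneck 8, flow now 22.
No augmenting path remains; maximum flow = 22.
In the residual graph, reachable from Depot: {Depot, Jct3}.
Min-cut edges: Depot→Y1 (2), Depot→HubC (11), Jct3→HubA (9); capacity 2 + 11 + 9 = 22.
This cut is saturated, so no flow can exceed 22.

22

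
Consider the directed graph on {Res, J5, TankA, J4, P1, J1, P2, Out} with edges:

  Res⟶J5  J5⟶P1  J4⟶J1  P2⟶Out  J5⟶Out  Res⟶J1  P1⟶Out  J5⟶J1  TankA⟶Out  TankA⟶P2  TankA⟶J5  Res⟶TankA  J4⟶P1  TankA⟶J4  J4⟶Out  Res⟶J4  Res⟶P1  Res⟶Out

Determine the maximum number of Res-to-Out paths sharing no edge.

Assign every edge capacity 1; by Menger, the answer equals the max flow.
Path Res→Out (+1); total 1.
Path Res→J5→Out (+1); total 2.
Path Res→TankA→Out (+1); total 3.
Path Res→J4→Out (+1); total 4.
Path Res→P1→Out (+1); total 5.
No residual Res→Out path; max flow = 5.
Certifying cut of size 5: {Res→J4, Res→J5, Res→Out, Res→P1, Res→TankA}.

5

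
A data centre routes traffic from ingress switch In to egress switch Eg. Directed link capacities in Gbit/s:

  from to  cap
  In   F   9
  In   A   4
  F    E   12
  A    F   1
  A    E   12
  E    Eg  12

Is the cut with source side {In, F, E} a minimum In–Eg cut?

No — its capacity is 16, but the minimum cut has capacity 12.

Given cut capacity: 4 + 12 = 16.
Augment In→F→E→Eg: bottleneck 9, flow now 9.
Augment In→A→E→Eg: bottleneck 3, flow now 12.
No augmenting path remains; maximum flow = 12.
In the residual graph, reachable from In: {In, F, A, E}.
Min-cut edges: E→Eg (12); capacity 12 = 12.
Cut capacity 16 exceeds the max flow 12, so it is not minimum.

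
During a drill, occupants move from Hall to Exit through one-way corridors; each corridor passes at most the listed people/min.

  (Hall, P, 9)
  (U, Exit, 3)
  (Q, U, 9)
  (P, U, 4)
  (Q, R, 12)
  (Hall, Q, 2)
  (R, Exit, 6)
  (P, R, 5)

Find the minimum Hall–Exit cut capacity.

Augment Hall→P→R→Exit: bottleneck 5, flow now 5.
Augment Hall→P→U→Exit: bottleneck 3, flow now 8.
Augment Hall→Q→R→Exit: bottleneck 1, flow now 9.
No augmenting path remains; maximum flow = 9.
By max-flow min-cut, the minimum cut capacity equals the max flow.
In the residual graph, reachable from Hall: {Hall, P, Q, R, U}.
Min-cut edges: R→Exit (6), U→Exit (3); capacity 6 + 3 = 9.

9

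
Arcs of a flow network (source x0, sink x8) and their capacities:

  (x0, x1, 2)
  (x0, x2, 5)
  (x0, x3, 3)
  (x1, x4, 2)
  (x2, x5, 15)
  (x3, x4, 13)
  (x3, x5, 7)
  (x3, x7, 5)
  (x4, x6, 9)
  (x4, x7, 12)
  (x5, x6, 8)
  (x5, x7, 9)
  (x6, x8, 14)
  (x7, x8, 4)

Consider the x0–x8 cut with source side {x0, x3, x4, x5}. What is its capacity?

Edges leaving {x0, x3, x4, x5}: x0→x1 (2), x0→x2 (5), x3→x7 (5), x4→x6 (9), x4→x7 (12), x5→x6 (8), x5→x7 (9).
Cut capacity = 2 + 5 + 5 + 9 + 12 + 8 + 9 = 50.

50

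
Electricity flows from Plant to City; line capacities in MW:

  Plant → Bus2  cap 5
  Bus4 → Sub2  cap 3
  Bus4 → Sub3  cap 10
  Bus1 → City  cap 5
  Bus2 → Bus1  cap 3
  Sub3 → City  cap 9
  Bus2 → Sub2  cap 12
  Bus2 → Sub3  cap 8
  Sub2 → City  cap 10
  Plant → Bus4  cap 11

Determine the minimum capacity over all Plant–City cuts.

Augment Plant→Bus4→Sub3→City: bottleneck 9, flow now 9.
Augment Plant→Bus4→Sub2→City: bottleneck 2, flow now 11.
Augment Plant→Bus2→Sub2→City: bottleneck 5, flow now 16.
No augmenting path remains; maximum flow = 16.
By max-flow min-cut, the minimum cut capacity equals the max flow.
In the residual graph, reachable from Plant: {Plant}.
Min-cut edges: Plant→Bus4 (11), Plant→Bus2 (5); capacity 11 + 5 = 16.

16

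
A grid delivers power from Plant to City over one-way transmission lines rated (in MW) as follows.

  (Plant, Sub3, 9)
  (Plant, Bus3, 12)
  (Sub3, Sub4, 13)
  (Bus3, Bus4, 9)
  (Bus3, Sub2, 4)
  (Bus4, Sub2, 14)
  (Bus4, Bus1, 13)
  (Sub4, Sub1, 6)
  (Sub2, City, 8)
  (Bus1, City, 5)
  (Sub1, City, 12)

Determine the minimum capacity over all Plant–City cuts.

Augment Plant→Bus3→Sub2→City: bottleneck 4, flow now 4.
Augment Plant→Sub3→Sub4→Sub1→City: bottleneck 6, flow now 10.
Augment Plant→Bus3→Bus4→Sub2→City: bottleneck 4, flow now 14.
Augment Plant→Bus3→Bus4→Bus1→City: bottleneck 4, flow now 18.
No augmenting path remains; maximum flow = 18.
By max-flow min-cut, the minimum cut capacity equals the max flow.
In the residual graph, reachable from Plant: {Plant, Sub3, Sub4}.
Min-cut edges: Plant→Bus3 (12), Sub4→Sub1 (6); capacity 12 + 6 = 18.

18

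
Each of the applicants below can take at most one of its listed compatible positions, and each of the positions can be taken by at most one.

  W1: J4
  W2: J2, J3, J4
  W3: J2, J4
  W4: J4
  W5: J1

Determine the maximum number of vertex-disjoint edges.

4

Unit-capacity flow: source→left, listed edges, right→sink; max matching = max flow.
Augmenting path W1→J4 (+1); matched 1.
Augmenting path W2→J2 (+1); matched 2.
Augmenting path W5→J1 (+1); matched 3.
Augmenting path W3→J2→W2→J3 (+1); matched 4.
No augmenting path remains; maximum matching = 4.
König certificate: {W2, W3, W5, J4} is a vertex cover of size 4 (every listed pair touches it), so no matching can be larger.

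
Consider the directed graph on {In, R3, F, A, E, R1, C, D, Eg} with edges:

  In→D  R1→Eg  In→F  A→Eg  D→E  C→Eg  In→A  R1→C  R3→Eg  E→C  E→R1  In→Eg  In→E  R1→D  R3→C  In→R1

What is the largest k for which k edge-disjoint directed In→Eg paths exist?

4

Assign every edge capacity 1; by Menger, the answer equals the max flow.
Path In→Eg (+1); total 1.
Path In→A→Eg (+1); total 2.
Path In→R1→Eg (+1); total 3.
Path In→E→C→Eg (+1); total 4.
No residual In→Eg path; max flow = 4.
Certifying cut of size 4: {C→Eg, In→A, In→Eg, R1→Eg}.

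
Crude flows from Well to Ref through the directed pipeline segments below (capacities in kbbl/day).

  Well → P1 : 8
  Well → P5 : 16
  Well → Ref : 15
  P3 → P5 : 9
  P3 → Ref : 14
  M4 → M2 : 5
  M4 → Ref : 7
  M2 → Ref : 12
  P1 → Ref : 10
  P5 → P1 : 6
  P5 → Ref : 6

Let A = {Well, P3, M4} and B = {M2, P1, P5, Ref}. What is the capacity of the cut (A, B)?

Edges leaving {Well, P3, M4}: Well→P1 (8), Well→P5 (16), Well→Ref (15), P3→P5 (9), P3→Ref (14), M4→M2 (5), M4→Ref (7).
Cut capacity = 8 + 16 + 15 + 9 + 14 + 5 + 7 = 74.

74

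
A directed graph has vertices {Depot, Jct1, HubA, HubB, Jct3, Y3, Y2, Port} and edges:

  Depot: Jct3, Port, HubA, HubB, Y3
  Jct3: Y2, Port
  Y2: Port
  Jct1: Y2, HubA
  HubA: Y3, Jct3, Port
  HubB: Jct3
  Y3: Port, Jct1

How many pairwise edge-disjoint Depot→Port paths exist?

5

Assign every edge capacity 1; by Menger, the answer equals the max flow.
Path Depot→Port (+1); total 1.
Path Depot→HubA→Port (+1); total 2.
Path Depot→Jct3→Port (+1); total 3.
Path Depot→Y3→Port (+1); total 4.
Path Depot→HubB→Jct3→Y2→Port (+1); total 5.
No residual Depot→Port path; max flow = 5.
Certifying cut of size 5: {Depot→HubA, Depot→HubB, Depot→Jct3, Depot→Port, Depot→Y3}.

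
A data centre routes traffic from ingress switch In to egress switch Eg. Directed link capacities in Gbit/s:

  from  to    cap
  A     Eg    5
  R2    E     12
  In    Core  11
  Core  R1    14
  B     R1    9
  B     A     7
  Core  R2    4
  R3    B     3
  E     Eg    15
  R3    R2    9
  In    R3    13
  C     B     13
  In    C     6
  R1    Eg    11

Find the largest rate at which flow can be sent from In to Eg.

28

Augment In→Core→R1→Eg: bottleneck 11, flow now 11.
Augment In→C→B→A→Eg: bottleneck 5, flow now 16.
Augment In→R3→R2→E→Eg: bottleneck 9, flow now 25.
Augment In→C→B→R1→Core→R2→E→Eg: bottleneck 1, flow now 26. (uses reverse residual edge)
Augment In→R3→B→R1→Core→R2→E→Eg: bottleneck 2, flow now 28. (uses reverse residual edge)
No augmenting path remains; maximum flow = 28.
In the residual graph, reachable from In: {In, Core, C, R3, R2, B, R1, A}.
Min-cut edges: R2→E (12), R1→Eg (11), A→Eg (5); capacity 12 + 11 + 5 = 28.
This cut is saturated, so no flow can exceed 28.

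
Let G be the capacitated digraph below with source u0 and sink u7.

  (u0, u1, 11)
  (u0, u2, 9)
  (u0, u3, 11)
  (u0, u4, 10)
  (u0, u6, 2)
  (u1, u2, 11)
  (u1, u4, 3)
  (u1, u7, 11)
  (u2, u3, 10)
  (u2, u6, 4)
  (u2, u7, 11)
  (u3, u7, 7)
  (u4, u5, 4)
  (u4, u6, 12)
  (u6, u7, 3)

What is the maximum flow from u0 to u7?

30

Augment u0→u1→u7: bottleneck 11, flow now 11.
Augment u0→u2→u7: bottleneck 9, flow now 20.
Augment u0→u3→u7: bottleneck 7, flow now 27.
Augment u0→u6→u7: bottleneck 2, flow now 29.
Augment u0→u4→u6→u7: bottleneck 1, flow now 30.
No augmenting path remains; maximum flow = 30.
In the residual graph, reachable from u0: {u0, u3, u4, u5, u6}.
Min-cut edges: u0→u1 (11), u0→u2 (9), u3→u7 (7), u6→u7 (3); capacity 11 + 9 + 7 + 3 = 30.
This cut is saturated, so no flow can exceed 30.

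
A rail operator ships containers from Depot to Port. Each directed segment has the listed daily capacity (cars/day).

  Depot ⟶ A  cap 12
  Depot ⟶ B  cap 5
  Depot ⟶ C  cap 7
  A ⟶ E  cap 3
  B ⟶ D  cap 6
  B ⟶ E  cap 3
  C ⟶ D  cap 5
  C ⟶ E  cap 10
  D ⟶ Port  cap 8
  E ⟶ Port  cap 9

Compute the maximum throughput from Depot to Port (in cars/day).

15

Augment Depot→A→E→Port: bottleneck 3, flow now 3.
Augment Depot→B→D→Port: bottleneck 5, flow now 8.
Augment Depot→C→D→Port: bottleneck 3, flow now 11.
Augment Depot→C→E→Port: bottleneck 4, flow now 15.
No augmenting path remains; maximum flow = 15.
In the residual graph, reachable from Depot: {Depot, A}.
Min-cut edges: Depot→B (5), Depot→C (7), A→E (3); capacity 5 + 7 + 3 = 15.
This cut is saturated, so no flow can exceed 15.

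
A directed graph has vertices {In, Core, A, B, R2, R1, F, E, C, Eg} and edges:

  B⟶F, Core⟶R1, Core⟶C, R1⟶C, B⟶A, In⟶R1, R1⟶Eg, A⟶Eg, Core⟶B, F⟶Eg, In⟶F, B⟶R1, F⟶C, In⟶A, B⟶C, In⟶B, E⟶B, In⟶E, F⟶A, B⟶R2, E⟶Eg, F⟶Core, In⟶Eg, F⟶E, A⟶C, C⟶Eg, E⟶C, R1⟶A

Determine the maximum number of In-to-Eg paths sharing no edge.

6

Assign every edge capacity 1; by Menger, the answer equals the max flow.
Path In→Eg (+1); total 1.
Path In→A→Eg (+1); total 2.
Path In→R1→Eg (+1); total 3.
Path In→F→Eg (+1); total 4.
Path In→E→Eg (+1); total 5.
Path In→B→C→Eg (+1); total 6.
No residual In→Eg path; max flow = 6.
Certifying cut of size 6: {In→A, In→B, In→E, In→Eg, In→F, In→R1}.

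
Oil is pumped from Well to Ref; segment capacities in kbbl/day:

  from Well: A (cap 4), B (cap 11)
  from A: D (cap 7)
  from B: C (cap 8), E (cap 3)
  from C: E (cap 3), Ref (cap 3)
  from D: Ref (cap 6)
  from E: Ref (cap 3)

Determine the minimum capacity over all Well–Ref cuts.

Augment Well→A→D→Ref: bottleneck 4, flow now 4.
Augment Well→B→C→Ref: bottleneck 3, flow now 7.
Augment Well→B→E→Ref: bottleneck 3, flow now 10.
No augmenting path remains; maximum flow = 10.
By max-flow min-cut, the minimum cut capacity equals the max flow.
In the residual graph, reachable from Well: {Well, B, C, E}.
Min-cut edges: Well→A (4), C→Ref (3), E→Ref (3); capacity 4 + 3 + 3 = 10.

10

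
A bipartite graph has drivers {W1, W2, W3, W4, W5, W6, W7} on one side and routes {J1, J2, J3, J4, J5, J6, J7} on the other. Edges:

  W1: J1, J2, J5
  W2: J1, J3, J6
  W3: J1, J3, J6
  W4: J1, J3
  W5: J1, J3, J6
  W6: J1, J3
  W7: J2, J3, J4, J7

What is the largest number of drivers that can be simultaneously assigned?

5

Unit-capacity flow: source→left, listed edges, right→sink; max matching = max flow.
Augmenting path W1→J1 (+1); matched 1.
Augmenting path W2→J3 (+1); matched 2.
Augmenting path W3→J6 (+1); matched 3.
Augmenting path W7→J2 (+1); matched 4.
Augmenting path W4→J1→W1→J5 (+1); matched 5.
No augmenting path remains; maximum matching = 5.
König certificate: {W1, W7, J1, J3, J6} is a vertex cover of size 5 (every listed pair touches it), so no matching can be larger.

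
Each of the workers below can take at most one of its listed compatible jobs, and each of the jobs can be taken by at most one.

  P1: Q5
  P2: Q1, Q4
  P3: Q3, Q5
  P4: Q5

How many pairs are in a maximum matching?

Unit-capacity flow: source→left, listed edges, right→sink; max matching = max flow.
Augmenting path P1→Q5 (+1); matched 1.
Augmenting path P2→Q1 (+1); matched 2.
Augmenting path P3→Q3 (+1); matched 3.
No augmenting path remains; maximum matching = 3.
König certificate: {P2, P3, Q5} is a vertex cover of size 3 (every listed pair touches it), so no matching can be larger.

3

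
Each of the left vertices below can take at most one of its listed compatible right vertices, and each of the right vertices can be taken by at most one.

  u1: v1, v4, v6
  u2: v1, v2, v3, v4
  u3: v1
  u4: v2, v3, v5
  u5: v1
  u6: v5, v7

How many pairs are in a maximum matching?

Unit-capacity flow: source→left, listed edges, right→sink; max matching = max flow.
Augmenting path u1→v1 (+1); matched 1.
Augmenting path u2→v2 (+1); matched 2.
Augmenting path u4→v3 (+1); matched 3.
Augmenting path u6→v5 (+1); matched 4.
Augmenting path u3→v1→u1→v4 (+1); matched 5.
No augmenting path remains; maximum matching = 5.
König certificate: {u1, u2, u4, u6, v1} is a vertex cover of size 5 (every listed pair touches it), so no matching can be larger.

5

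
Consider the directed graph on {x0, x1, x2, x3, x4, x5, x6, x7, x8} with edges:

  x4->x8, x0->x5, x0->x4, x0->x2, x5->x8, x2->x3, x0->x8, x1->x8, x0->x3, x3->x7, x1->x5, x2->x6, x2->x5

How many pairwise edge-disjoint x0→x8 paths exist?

Assign every edge capacity 1; by Menger, the answer equals the max flow.
Path x0→x8 (+1); total 1.
Path x0→x4→x8 (+1); total 2.
Path x0→x5→x8 (+1); total 3.
No residual x0→x8 path; max flow = 3.
Certifying cut of size 3: {x0→x4, x0→x8, x5→x8}.

3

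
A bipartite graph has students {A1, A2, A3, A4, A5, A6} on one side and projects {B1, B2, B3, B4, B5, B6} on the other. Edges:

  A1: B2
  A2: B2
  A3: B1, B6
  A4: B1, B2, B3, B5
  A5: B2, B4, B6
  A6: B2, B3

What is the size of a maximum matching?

Unit-capacity flow: source→left, listed edges, right→sink; max matching = max flow.
Augmenting path A1→B2 (+1); matched 1.
Augmenting path A3→B1 (+1); matched 2.
Augmenting path A4→B3 (+1); matched 3.
Augmenting path A5→B4 (+1); matched 4.
Augmenting path A6→B3→A4→B5 (+1); matched 5.
No augmenting path remains; maximum matching = 5.
König certificate: {A3, A4, A5, A6, B2} is a vertex cover of size 5 (every listed pair touches it), so no matching can be larger.

5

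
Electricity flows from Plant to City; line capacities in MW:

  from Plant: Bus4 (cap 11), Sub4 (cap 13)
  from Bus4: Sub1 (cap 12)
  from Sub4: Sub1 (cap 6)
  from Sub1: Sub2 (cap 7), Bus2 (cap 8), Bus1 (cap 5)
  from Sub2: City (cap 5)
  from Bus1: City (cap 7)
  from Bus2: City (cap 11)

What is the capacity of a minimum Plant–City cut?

Augment Plant→Bus4→Sub1→Sub2→City: bottleneck 5, flow now 5.
Augment Plant→Bus4→Sub1→Bus1→City: bottleneck 5, flow now 10.
Augment Plant→Bus4→Sub1→Bus2→City: bottleneck 1, flow now 11.
Augment Plant→Sub4→Sub1→Bus2→City: bottleneck 6, flow now 17.
No augmenting path remains; maximum flow = 17.
By max-flow min-cut, the minimum cut capacity equals the max flow.
In the residual graph, reachable from Plant: {Plant, Sub4}.
Min-cut edges: Plant→Bus4 (11), Sub4→Sub1 (6); capacity 11 + 6 = 17.

17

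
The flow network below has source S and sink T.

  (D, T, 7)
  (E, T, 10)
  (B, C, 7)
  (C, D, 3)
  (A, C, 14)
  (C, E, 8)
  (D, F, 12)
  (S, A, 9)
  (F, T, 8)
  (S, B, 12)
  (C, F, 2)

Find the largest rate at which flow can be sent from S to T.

13

Augment S→A→C→D→T: bottleneck 3, flow now 3.
Augment S→A→C→E→T: bottleneck 6, flow now 9.
Augment S→B→C→E→T: bottleneck 2, flow now 11.
Augment S→B→C→F→T: bottleneck 2, flow now 13.
No augmenting path remains; maximum flow = 13.
In the residual graph, reachable from S: {S, A, B, C}.
Min-cut edges: C→D (3), C→E (8), C→F (2); capacity 3 + 8 + 2 = 13.
This cut is saturated, so no flow can exceed 13.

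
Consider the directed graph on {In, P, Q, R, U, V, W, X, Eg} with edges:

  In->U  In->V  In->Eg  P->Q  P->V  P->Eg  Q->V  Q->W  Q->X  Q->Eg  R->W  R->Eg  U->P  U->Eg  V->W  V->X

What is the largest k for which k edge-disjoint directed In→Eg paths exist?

2

Assign every edge capacity 1; by Menger, the answer equals the max flow.
Path In→Eg (+1); total 1.
Path In→U→Eg (+1); total 2.
No residual In→Eg path; max flow = 2.
Certifying cut of size 2: {In→Eg, In→U}.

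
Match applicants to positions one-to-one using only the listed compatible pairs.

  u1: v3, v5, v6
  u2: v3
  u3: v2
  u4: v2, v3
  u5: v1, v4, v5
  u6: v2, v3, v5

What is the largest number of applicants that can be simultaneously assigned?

5

Unit-capacity flow: source→left, listed edges, right→sink; max matching = max flow.
Augmenting path u1→v3 (+1); matched 1.
Augmenting path u3→v2 (+1); matched 2.
Augmenting path u5→v1 (+1); matched 3.
Augmenting path u6→v5 (+1); matched 4.
Augmenting path u2→v3→u1→v6 (+1); matched 5.
No augmenting path remains; maximum matching = 5.
König certificate: {u1, u5, u6, v2, v3} is a vertex cover of size 5 (every listed pair touches it), so no matching can be larger.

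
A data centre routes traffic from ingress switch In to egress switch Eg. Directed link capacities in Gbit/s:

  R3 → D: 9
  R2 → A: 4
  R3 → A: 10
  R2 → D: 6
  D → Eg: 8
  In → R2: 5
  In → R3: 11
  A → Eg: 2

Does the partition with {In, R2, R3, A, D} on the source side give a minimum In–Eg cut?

Given cut capacity: 2 + 8 = 10.
Augment In→R2→A→Eg: bottleneck 2, flow now 2.
Augment In→R2→D→Eg: bottleneck 3, flow now 5.
Augment In→R3→D→Eg: bottleneck 5, flow now 10.
No augmenting path remains; maximum flow = 10.
Cut capacity 10 equals the max flow, so it is a minimum cut.

Yes — it is a minimum cut (capacity 10).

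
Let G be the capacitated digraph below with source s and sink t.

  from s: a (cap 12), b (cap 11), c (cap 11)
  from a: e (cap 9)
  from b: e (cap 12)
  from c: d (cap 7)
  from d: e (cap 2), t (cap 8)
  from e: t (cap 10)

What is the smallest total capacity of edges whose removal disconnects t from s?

Augment s→a→e→t: bottleneck 9, flow now 9.
Augment s→b→e→t: bottleneck 1, flow now 10.
Augment s→c→d→t: bottleneck 7, flow now 17.
No augmenting path remains; maximum flow = 17.
By max-flow min-cut, the minimum cut capacity equals the max flow.
In the residual graph, reachable from s: {s, a, b, c, e}.
Min-cut edges: c→d (7), e→t (10); capacity 7 + 10 = 17.

17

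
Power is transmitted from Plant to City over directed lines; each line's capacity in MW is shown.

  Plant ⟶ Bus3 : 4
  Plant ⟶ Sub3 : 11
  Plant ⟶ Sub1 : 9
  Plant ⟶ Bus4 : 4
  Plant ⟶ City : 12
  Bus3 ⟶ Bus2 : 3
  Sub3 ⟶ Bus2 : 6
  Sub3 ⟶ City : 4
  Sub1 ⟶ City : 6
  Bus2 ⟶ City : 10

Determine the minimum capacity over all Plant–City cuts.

31

Augment Plant→City: bottleneck 12, flow now 12.
Augment Plant→Sub3→City: bottleneck 4, flow now 16.
Augment Plant→Sub1→City: bottleneck 6, flow now 22.
Augment Plant→Bus3→Bus2→City: bottleneck 3, flow now 25.
Augment Plant→Sub3→Bus2→City: bottleneck 6, flow now 31.
No augmenting path remains; maximum flow = 31.
By max-flow min-cut, the minimum cut capacity equals the max flow.
In the residual graph, reachable from Plant: {Plant, Bus3, Sub3, Sub1, Bus4}.
Min-cut edges: Plant→City (12), Bus3→Bus2 (3), Sub3→Bus2 (6), Sub3→City (4), Sub1→City (6); capacity 12 + 3 + 6 + 4 + 6 = 31.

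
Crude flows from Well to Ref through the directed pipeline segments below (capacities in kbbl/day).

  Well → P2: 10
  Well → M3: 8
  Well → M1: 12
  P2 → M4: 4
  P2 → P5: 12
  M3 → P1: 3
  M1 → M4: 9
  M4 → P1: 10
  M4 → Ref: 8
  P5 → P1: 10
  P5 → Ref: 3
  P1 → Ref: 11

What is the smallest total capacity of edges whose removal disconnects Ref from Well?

22

Augment Well→P2→M4→Ref: bottleneck 4, flow now 4.
Augment Well→P2→P5→Ref: bottleneck 3, flow now 7.
Augment Well→M3→P1→Ref: bottleneck 3, flow now 10.
Augment Well→M1→M4→Ref: bottleneck 4, flow now 14.
Augment Well→P2→P5→P1→Ref: bottleneck 3, flow now 17.
Augment Well→M1→M4→P1→Ref: bottleneck 5, flow now 22.
No augmenting path remains; maximum flow = 22.
By max-flow min-cut, the minimum cut capacity equals the max flow.
In the residual graph, reachable from Well: {Well, M3, M1}.
Min-cut edges: Well→P2 (10), M3→P1 (3), M1→M4 (9); capacity 10 + 3 + 9 = 22.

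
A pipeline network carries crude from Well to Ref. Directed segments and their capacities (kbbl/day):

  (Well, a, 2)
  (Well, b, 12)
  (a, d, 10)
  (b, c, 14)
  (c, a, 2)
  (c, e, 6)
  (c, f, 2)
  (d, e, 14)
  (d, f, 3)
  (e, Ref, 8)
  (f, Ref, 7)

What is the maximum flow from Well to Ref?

Augment Well→a→d→e→Ref: bottleneck 2, flow now 2.
Augment Well→b→c→e→Ref: bottleneck 6, flow now 8.
Augment Well→b→c→f→Ref: bottleneck 2, flow now 10.
Augment Well→b→c→a→d→f→Ref: bottleneck 2, flow now 12.
No augmenting path remains; maximum flow = 12.
In the residual graph, reachable from Well: {Well, b, c}.
Min-cut edges: Well→a (2), c→a (2), c→e (6), c→f (2); capacity 2 + 2 + 6 + 2 = 12.
This cut is saturated, so no flow can exceed 12.

12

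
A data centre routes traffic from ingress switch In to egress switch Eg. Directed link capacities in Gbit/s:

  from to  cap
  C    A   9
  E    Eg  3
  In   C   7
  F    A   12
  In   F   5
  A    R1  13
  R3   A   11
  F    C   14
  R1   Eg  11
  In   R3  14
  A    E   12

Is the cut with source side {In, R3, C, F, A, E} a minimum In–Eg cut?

No — its capacity is 16, but the minimum cut has capacity 14.

Given cut capacity: 13 + 3 = 16.
Augment In→R3→A→R1→Eg: bottleneck 11, flow now 11.
Augment In→C→A→E→Eg: bottleneck 3, flow now 14.
No augmenting path remains; maximum flow = 14.
In the residual graph, reachable from In: {In, R3, C, F, A, R1, E}.
Min-cut edges: R1→Eg (11), E→Eg (3); capacity 11 + 3 = 14.
Cut capacity 16 exceeds the max flow 14, so it is not minimum.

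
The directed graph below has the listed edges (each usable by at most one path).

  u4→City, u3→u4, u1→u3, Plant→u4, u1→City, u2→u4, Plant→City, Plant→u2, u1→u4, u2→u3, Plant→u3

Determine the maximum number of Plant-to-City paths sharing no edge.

Assign every edge capacity 1; by Menger, the answer equals the max flow.
Path Plant→City (+1); total 1.
Path Plant→u4→City (+1); total 2.
No residual Plant→City path; max flow = 2.
Certifying cut of size 2: {Plant→City, u4→City}.

2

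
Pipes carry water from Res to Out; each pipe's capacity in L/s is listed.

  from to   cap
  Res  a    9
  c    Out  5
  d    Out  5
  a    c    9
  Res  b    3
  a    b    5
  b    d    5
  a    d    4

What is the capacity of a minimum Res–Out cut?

Augment Res→a→c→Out: bottleneck 5, flow now 5.
Augment Res→a→d→Out: bottleneck 4, flow now 9.
Augment Res→b→d→Out: bottleneck 1, flow now 10.
No augmenting path remains; maximum flow = 10.
By max-flow min-cut, the minimum cut capacity equals the max flow.
In the residual graph, reachable from Res: {Res, a, b, c, d}.
Min-cut edges: c→Out (5), d→Out (5); capacity 5 + 5 = 10.

10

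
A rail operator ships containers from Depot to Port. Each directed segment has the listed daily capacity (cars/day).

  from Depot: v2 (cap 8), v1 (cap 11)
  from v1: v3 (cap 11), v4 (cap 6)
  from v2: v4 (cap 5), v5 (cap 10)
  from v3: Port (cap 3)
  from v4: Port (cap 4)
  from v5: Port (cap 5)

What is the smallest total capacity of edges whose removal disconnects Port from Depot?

12

Augment Depot→v1→v3→Port: bottleneck 3, flow now 3.
Augment Depot→v1→v4→Port: bottleneck 4, flow now 7.
Augment Depot→v2→v5→Port: bottleneck 5, flow now 12.
No augmenting path remains; maximum flow = 12.
By max-flow min-cut, the minimum cut capacity equals the max flow.
In the residual graph, reachable from Depot: {Depot, v1, v2, v3, v4, v5}.
Min-cut edges: v3→Port (3), v4→Port (4), v5→Port (5); capacity 3 + 4 + 5 = 12.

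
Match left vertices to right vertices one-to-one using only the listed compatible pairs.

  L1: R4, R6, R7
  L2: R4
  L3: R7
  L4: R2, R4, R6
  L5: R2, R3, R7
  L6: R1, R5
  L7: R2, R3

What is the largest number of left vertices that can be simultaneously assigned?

Unit-capacity flow: source→left, listed edges, right→sink; max matching = max flow.
Augmenting path L1→R4 (+1); matched 1.
Augmenting path L3→R7 (+1); matched 2.
Augmenting path L4→R2 (+1); matched 3.
Augmenting path L5→R3 (+1); matched 4.
Augmenting path L6→R1 (+1); matched 5.
Augmenting path L2→R4→L1→R6 (+1); matched 6.
No augmenting path remains; maximum matching = 6.
König certificate: {L6, R2, R3, R4, R6, R7} is a vertex cover of size 6 (every listed pair touches it), so no matching can be larger.

6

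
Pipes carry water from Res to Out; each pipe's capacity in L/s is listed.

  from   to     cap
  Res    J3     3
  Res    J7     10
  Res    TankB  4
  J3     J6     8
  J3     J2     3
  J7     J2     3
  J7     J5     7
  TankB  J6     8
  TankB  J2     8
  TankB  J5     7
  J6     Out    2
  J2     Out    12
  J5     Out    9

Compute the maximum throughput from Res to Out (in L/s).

Augment Res→J3→J6→Out: bottleneck 2, flow now 2.
Augment Res→J3→J2→Out: bottleneck 1, flow now 3.
Augment Res→J7→J2→Out: bottleneck 3, flow now 6.
Augment Res→J7→J5→Out: bottleneck 7, flow now 13.
Augment Res→TankB→J2→Out: bottleneck 4, flow now 17.
No augmenting path remains; maximum flow = 17.
In the residual graph, reachable from Res: {Res}.
Min-cut edges: Res→J3 (3), Res→J7 (10), Res→TankB (4); capacity 3 + 10 + 4 = 17.
This cut is saturated, so no flow can exceed 17.

17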